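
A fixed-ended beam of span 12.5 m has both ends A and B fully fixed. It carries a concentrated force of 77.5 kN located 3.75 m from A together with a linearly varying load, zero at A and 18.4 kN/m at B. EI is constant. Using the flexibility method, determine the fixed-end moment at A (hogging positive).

M_A = 238.2 kN·m

Take the two fixed-end moments M_A, M_B as redundants; the released structure is the simple span AB.
Simple-span end rotations at A and B under the given loads:
  at A: point load 77.5 at a = 3.75: Pab(L + b)/(6LEI) = 720.5/EI
  at B: point load 77.5 at a = 3.75: Pab(L + a)/(6LEI) = 551/EI
  at A: triangular load, peak 18.4: 7w₀L³/(360EI) = 698.8/EI
  at B: triangular load, peak 18.4: w₀L³/(45EI) = 798.6/EI
  θ_A0 = 1419/EI,  θ_B0 = 1350/EI
Flexibility coefficients: a unit moment at one end gives L/(3EI) there and L/(6EI) at the far end, so f₁₁ = f₂₂ = 4.167/EI and f₁₂ = f₂₁ = 2.083/EI.
Compatibility — zero rotation at each built-in end:
  4.167 M_A + 2.083 M_B = 1419
  2.083 M_A + 4.167 M_B = 1350
Solving the pair gives M_A = 238.2 kN·m and M_B = 204.8 kN·m (hogging).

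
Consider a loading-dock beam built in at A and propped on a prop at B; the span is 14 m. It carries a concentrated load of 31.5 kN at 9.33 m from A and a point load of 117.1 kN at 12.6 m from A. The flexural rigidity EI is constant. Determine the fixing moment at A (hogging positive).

Take the reaction at B as the redundant and release it; the primary structure is a cantilever fixed at A.
Deflection at B on the released cantilever, summing each load's contribution:
  point load 31.5 at a = 9.33: Pa²(3L − a)/(6EI) = 14930/EI
  point load 117.1 at a = 12.6: Pa²(3L − a)/(6EI) = 91095/EI
  δ_0 = 106025/EI
Tip deflection under a unit load at B: L³/(3EI) = 914.7/EI.
Compatibility at B: δ_0 − R_B·δ_{BB} = 0, so R_B = 106025/914.7 = 115.9 kN.
Moment equilibrium about A: M_A = Σ(load moments about A) − R_B·L = 1769 − 115.9×14 = 146.5 kN·m.

M_A = 146.5 kN·m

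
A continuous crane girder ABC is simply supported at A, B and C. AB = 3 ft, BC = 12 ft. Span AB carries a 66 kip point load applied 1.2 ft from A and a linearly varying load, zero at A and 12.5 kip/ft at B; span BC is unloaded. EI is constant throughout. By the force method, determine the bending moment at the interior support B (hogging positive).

Release continuity at B by inserting a hinge; the redundant is the internal moment M_B. The primary structure is two simply-supported spans AB and BC.
End slopes at the hinge B, treating each span as simply supported:
  span AB: point load 66 at a = 1.2: Pab(L + a)/(6LEI) = 33.26/EI
  span AB: triangular load, peak 12.5: w₀L³/(45EI) = 7.5/EI
  relative rotation θ_0 = (40.76 + 0)/EI = 40.76/EI
A unit hogging moment at B produces rotation L₁/(3EI) + L₂/(3EI) = 5/EI.
Compatibility: M_B·(L₁+L₂)/(3EI) = θ_0, giving M_B = 8.153 kip·ft (hogging).

M_B = 8.153 kip·ft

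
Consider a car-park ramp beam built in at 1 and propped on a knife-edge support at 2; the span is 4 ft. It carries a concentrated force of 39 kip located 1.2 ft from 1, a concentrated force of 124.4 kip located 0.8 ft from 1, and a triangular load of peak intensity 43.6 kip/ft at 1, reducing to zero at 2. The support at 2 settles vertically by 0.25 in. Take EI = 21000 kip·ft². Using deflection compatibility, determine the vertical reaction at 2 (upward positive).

Choose R_2 as the redundant. The primary structure is the cantilever fixed at 1.
Downward deflection at the released point 2 due to the loads:
  point load 39 at a = 1.2: Pa²(3L − a)/(6EI) = 101.1/EI
  point load 124.4 at a = 0.8: Pa²(3L − a)/(6EI) = 148.6/EI
  triangular load, peak 43.6 at the fixed end: w₀L⁴/(30EI) = 372.1/EI
  δ_0 = 621.8/EI
Flexibility coefficient — unit upward force at 2: δ_{22} = L³/(3EI) = 21.33/EI.
With EI = 21000 kip·ft²: δ_0 = 0.029608 ft and δ_{22} = 0.001016 ft/kip.
Compatibility — the beam at 2 must follow the support down by 0.02083 ft: δ_0 − R_2·δ_{22} = 0.02083, so R_2 = (0.029608 − 0.02083)/0.001016 = 8.637 kip.

R_2 = 8.637 kip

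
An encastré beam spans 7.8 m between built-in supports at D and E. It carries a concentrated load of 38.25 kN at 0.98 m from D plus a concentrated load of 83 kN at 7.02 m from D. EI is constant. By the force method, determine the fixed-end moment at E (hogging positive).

Take the two fixed-end moments M_D, M_E as redundants; the released structure is the simple span DE.
End rotations of the released simple span under the applied load (×1/EI):
  at D: point load 38.25 at a = 0.98: Pab(L + b)/(6LEI) = 79.86/EI
  at E: point load 38.25 at a = 0.98: Pab(L + a)/(6LEI) = 47.96/EI
  at D: point load 83 at a = 7.02: Pab(L + b)/(6LEI) = 83.32/EI
  at E: point load 83 at a = 7.02: Pab(L + a)/(6LEI) = 143.9/EI
  θ_D0 = 163.2/EI,  θ_E0 = 191.9/EI
Flexibility coefficients: a unit moment at one end gives L/(3EI) there and L/(6EI) at the far end, so f₁₁ = f₂₂ = 2.6/EI and f₁₂ = f₂₁ = 1.3/EI.
Compatibility — zero rotation at each built-in end:
  2.6 M_D + 1.3 M_E = 163.2
  1.3 M_D + 2.6 M_E = 191.9
Solving the pair gives M_D = 34.48 kN·m and M_E = 56.56 kN·m (hogging).

M_E = 56.56 kN·m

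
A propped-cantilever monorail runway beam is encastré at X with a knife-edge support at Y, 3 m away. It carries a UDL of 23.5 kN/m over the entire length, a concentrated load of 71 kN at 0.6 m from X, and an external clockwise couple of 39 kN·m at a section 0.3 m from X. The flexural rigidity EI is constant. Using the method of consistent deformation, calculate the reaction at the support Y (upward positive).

R_Y = 34.12 kN

Choose R_Y as the redundant. The primary structure is the cantilever fixed at X.
Free-end deflection of the primary structure under the applied loading (downward +):
  UDL 23.5: wL⁴/(8EI) = 237.9/EI
  point load 71 at a = 0.6: Pa²(3L − a)/(6EI) = 35.78/EI
  clockwise couple 39 at a = 0.3: M₀a(2L − a)/(2EI) = 33.34/EI
  δ_0 = 307.1/EI
Flexibility coefficient — unit upward force at Y: δ_{YY} = L³/(3EI) = 9/EI.
The prop prevents deflection at Y: R_Y = δ_0/δ_{YY} = 307.1/9 = 34.12 kN.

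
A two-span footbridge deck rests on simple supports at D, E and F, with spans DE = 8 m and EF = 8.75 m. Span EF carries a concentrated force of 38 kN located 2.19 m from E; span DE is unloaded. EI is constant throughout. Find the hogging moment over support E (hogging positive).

M_E = 28.51 kN·m

Take M_E as the redundant. Released structure: two simple spans DE and EF with a hinge at E.
Discontinuity in slope at E on the released structure — sum the simple-span end rotations:
  span EF: point load 38 at a = 2.19: Pab(L + b)/(6LEI) = 159.2/EI
  relative rotation θ_0 = (0 + 159.2)/EI = 159.2/EI
A unit hogging moment at E produces rotation L₁/(3EI) + L₂/(3EI) = 5.583/EI.
Compatibility: M_E·(L₁+L₂)/(3EI) = θ_0, giving M_E = 28.51 kN·m (hogging).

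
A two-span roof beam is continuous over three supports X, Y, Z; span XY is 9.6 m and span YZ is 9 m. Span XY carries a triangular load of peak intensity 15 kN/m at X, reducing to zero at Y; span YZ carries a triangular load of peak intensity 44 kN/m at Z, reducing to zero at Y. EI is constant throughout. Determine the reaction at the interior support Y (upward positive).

Insert a hinge at Y; M_Y is the redundant, and each span becomes simply supported.
End slopes at the hinge Y, treating each span as simply supported:
  span XY: triangular load, peak 15: 7w₀L³/(360EI) = 258/EI
  span YZ: triangular load, peak 44: 7w₀L³/(360EI) = 623.7/EI
  relative rotation θ_0 = (258 + 623.7)/EI = 881.7/EI
A unit hogging moment at Y produces rotation L₁/(3EI) + L₂/(3EI) = 6.2/EI.
Compatibility: M_Y·(L₁+L₂)/(3EI) = θ_0, giving M_Y = 142.2 kN·m (hogging).
Span XY, ΣM about X with M_Y applied at Y: R_Y^{XY}·9.6 = 230.4 + 142.2, so R_Y^{XY} = 38.81 kN and R_X = 72 − 38.81 = 33.19 kN.
Span YZ, ΣM about Z: R_Y^{YZ}·9 = 594 + 142.2, so R_Y^{YZ} = 81.8 kN and R_Z = 198 − 81.8 = 116.2 kN.
R_Y = 38.81 + 81.8 = 120.6 kN.

R_Y = 120.6 kN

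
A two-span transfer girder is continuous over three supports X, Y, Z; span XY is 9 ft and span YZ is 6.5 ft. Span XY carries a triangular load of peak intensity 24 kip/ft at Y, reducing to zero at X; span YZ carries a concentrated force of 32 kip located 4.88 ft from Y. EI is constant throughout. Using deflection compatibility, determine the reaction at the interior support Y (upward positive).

R_Y = 102.6 kip

Release continuity at Y by inserting a hinge; the redundant is the internal moment M_Y. The primary structure is two simply-supported spans XY and YZ.
Discontinuity in slope at Y on the released structure — sum the simple-span end rotations:
  span XY: triangular load, peak 24: w₀L³/(45EI) = 388.8/EI
  span YZ: point load 32 at a = 4.88: Pab(L + b)/(6LEI) = 52.67/EI
  relative rotation θ_0 = (388.8 + 52.67)/EI = 441.5/EI
A unit hogging moment at Y produces rotation L₁/(3EI) + L₂/(3EI) = 5.167/EI.
Compatibility: M_Y·(L₁+L₂)/(3EI) = θ_0, giving M_Y = 85.45 kip·ft (hogging).
Span XY, ΣM about X with M_Y applied at Y: R_Y^{XY}·9 = 648 + 85.45, so R_Y^{XY} = 81.49 kip and R_X = 108 − 81.49 = 26.51 kip.
Span YZ, ΣM about Z: R_Y^{YZ}·6.5 = 51.84 + 85.45, so R_Y^{YZ} = 21.12 kip and R_Z = 32 − 21.12 = 10.88 kip.
R_Y = 81.49 + 21.12 = 102.6 kip.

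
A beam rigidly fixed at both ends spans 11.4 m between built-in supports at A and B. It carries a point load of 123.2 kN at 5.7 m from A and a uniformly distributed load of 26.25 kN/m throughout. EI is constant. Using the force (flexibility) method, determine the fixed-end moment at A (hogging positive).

Take the two fixed-end moments M_A, M_B as redundants; the released structure is the simple span AB.
Simple-span end rotations at A and B under the given loads:
  at A: point load 123.2 at a = 5.7: Pab(L + b)/(6LEI) = 1001/EI
  at B: point load 123.2 at a = 5.7: Pab(L + a)/(6LEI) = 1001/EI
  at A: UDL 26.25: wL³/(24EI) = 1620/EI
  at B: UDL 26.25: wL³/(24EI) = 1620/EI
  θ_A0 = 2621/EI,  θ_B0 = 2621/EI
Flexibility coefficients: a unit moment at one end gives L/(3EI) there and L/(6EI) at the far end, so f₁₁ = f₂₂ = 3.8/EI and f₁₂ = f₂₁ = 1.9/EI.
Compatibility — zero rotation at each built-in end:
  3.8 M_A + 1.9 M_B = 2621
  1.9 M_A + 3.8 M_B = 2621
Solving the pair gives M_A = 459.8 kN·m and M_B = 459.8 kN·m (hogging).

M_A = 459.8 kN·m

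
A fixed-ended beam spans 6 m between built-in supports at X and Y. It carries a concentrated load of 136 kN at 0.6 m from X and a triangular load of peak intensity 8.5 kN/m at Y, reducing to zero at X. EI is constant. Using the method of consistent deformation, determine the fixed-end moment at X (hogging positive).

M_X = 76.3 kN·m

Take the two fixed-end moments M_X, M_Y as redundants; the released structure is the simple span XY.
Simple-span end rotations at X and Y under the given loads:
  at X: point load 136 at a = 0.6: Pab(L + b)/(6LEI) = 139.5/EI
  at Y: point load 136 at a = 0.6: Pab(L + a)/(6LEI) = 80.78/EI
  at X: triangular load, peak 8.5: 7w₀L³/(360EI) = 35.7/EI
  at Y: triangular load, peak 8.5: w₀L³/(45EI) = 40.8/EI
  θ_X0 = 175.2/EI,  θ_Y0 = 121.6/EI
Flexibility coefficients: a unit moment at one end gives L/(3EI) there and L/(6EI) at the far end, so f₁₁ = f₂₂ = 2/EI and f₁₂ = f₂₁ = 1/EI.
Compatibility — zero rotation at each built-in end:
  2 M_X + 1 M_Y = 175.2
  1 M_X + 2 M_Y = 121.6
Solving the pair gives M_X = 76.3 kN·m and M_Y = 22.64 kN·m (hogging).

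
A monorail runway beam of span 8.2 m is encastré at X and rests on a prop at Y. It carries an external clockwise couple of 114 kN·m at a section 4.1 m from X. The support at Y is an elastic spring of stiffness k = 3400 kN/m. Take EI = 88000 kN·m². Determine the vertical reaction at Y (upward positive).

Release the roller at Y. Primary structure: cantilever fixed at X.
Downward deflection at the released point Y due to the loads:
  clockwise couple 114 at a = 4.1: M₀a(2L − a)/(2EI) = 2875/EI
Flexibility coefficient — unit upward force at Y: δ_{YY} = L³/(3EI) = 183.8/EI.
With EI = 88000 kN·m²: δ_0 = 0.032665 m and δ_{YY} = 0.002089 m/kN.
Compatibility — the spring shortens by R_Y/k under the reaction it provides: δ_0 − R_Y·δ_{YY} = R_Y/k. With 1/k = 0.000294 m/kN, R_Y = δ_0 / (δ_{YY} + 1/k) = 0.032665 / (0.002089 + 0.000294) = 13.71 kN.

R_Y = 13.71 kN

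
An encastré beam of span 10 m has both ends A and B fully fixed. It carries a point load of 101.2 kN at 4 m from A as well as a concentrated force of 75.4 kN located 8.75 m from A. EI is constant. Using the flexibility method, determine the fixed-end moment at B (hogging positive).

Release both end moments; the primary structure is a simply-supported span AB with redundants M_A and M_B.
Simple-span end rotations at A and B under the given loads:
  at A: point load 101.2 at a = 4: Pab(L + b)/(6LEI) = 647.7/EI
  at B: point load 101.2 at a = 4: Pab(L + a)/(6LEI) = 566.7/EI
  at A: point load 75.4 at a = 8.75: Pab(L + b)/(6LEI) = 154.6/EI
  at B: point load 75.4 at a = 8.75: Pab(L + a)/(6LEI) = 257.7/EI
  θ_A0 = 802.3/EI,  θ_B0 = 824.4/EI
Flexibility coefficients: a unit moment at one end gives L/(3EI) there and L/(6EI) at the far end, so f₁₁ = f₂₂ = 3.333/EI and f₁₂ = f₂₁ = 1.667/EI.
Compatibility — zero rotation at each built-in end:
  3.333 M_A + 1.667 M_B = 802.3
  1.667 M_A + 3.333 M_B = 824.4
Solving the pair gives M_A = 156 kN·m and M_B = 169.3 kN·m (hogging).

M_B = 169.3 kN·m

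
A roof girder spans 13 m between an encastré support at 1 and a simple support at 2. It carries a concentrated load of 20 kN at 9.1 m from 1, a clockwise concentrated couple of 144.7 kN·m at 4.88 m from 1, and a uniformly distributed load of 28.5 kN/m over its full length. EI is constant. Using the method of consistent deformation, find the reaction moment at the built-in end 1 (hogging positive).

Remove the prop at 2; the released (primary) structure is a cantilever built in at 1.
Free-end deflection of the primary structure under the applied loading (downward +):
  point load 20 at a = 9.1: Pa²(3L − a)/(6EI) = 8253/EI
  clockwise couple 144.7 at a = 4.88: M₀a(2L − a)/(2EI) = 7457/EI
  UDL 28.5: wL⁴/(8EI) = 101749/EI
  δ_0 = 117459/EI
Tip deflection under a unit load at 2: L³/(3EI) = 732.3/EI.
The prop prevents deflection at 2: R_2 = δ_0/δ_{22} = 117459/732.3 = 160.4 kN.
Moment equilibrium about 1: M_1 = Σ(load moments about 1) − R_2·L = 2735 − 160.4×13 = 649.9 kN·m.

M_1 = 649.9 kN·m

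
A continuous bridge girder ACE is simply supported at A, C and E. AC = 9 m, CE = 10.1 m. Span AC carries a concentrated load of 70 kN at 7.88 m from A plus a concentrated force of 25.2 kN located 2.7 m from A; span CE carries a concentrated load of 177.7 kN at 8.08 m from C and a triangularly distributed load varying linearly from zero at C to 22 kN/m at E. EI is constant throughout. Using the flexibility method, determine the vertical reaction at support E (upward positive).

Insert a hinge at C; M_C is the redundant, and each span becomes simply supported.
Discontinuity in slope at C on the released structure — sum the simple-span end rotations:
  span AC: point load 70 at a = 7.88: Pab(L + a)/(6LEI) = 193.1/EI
  span AC: point load 25.2 at a = 2.7: Pab(L + a)/(6LEI) = 92.87/EI
  span CE: point load 177.7 at a = 8.08: Pab(L + b)/(6LEI) = 580.1/EI
  span CE: triangular load, peak 22: 7w₀L³/(360EI) = 440.7/EI
  relative rotation θ_0 = (286 + 1021)/EI = 1307/EI
A unit hogging moment at C produces rotation L₁/(3EI) + L₂/(3EI) = 6.367/EI.
Compatibility: M_C·(L₁+L₂)/(3EI) = θ_0, giving M_C = 205.3 kN·m (hogging).
Span CE, ΣM about E: R_C^{CE}·10.1 = 733 + 205.3, so R_C^{CE} = 92.9 kN and R_E = 288.8 − 92.9 = 195.9 kN.

R_E = 195.9 kN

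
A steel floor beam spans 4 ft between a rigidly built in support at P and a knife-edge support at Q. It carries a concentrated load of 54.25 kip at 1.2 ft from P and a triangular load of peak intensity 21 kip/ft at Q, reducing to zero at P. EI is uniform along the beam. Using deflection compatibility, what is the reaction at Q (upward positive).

R_Q = 29.69 kip

Choose R_Q as the redundant. The primary structure is the cantilever fixed at P.
Deflection at Q on the released cantilever, summing each load's contribution:
  point load 54.25 at a = 1.2: Pa²(3L − a)/(6EI) = 140.6/EI
  triangular load, peak 21 at the free end: 11w₀L⁴/(120EI) = 492.8/EI
  δ_0 = 633.4/EI
Flexibility coefficient — unit upward force at Q: δ_{QQ} = L³/(3EI) = 21.33/EI.
Compatibility at Q: δ_0 − R_Q·δ_{QQ} = 0, so R_Q = 633.4/21.33 = 29.69 kip.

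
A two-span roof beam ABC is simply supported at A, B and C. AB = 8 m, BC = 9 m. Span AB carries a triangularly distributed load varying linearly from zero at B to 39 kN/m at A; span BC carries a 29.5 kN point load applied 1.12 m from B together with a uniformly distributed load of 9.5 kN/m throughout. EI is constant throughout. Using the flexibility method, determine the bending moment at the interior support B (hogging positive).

M_B = 133.8 kN·m

Release continuity at B by inserting a hinge; the redundant is the internal moment M_B. The primary structure is two simply-supported spans AB and BC.
Discontinuity in slope at B on the released structure — sum the simple-span end rotations:
  span AB: triangular load, peak 39: 7w₀L³/(360EI) = 388.3/EI
  span BC: point load 29.5 at a = 1.12: Pab(L + b)/(6LEI) = 81.39/EI
  span BC: UDL 9.5: wL³/(24EI) = 288.6/EI
  relative rotation θ_0 = (388.3 + 369.9)/EI = 758.2/EI
A unit hogging moment at B produces rotation L₁/(3EI) + L₂/(3EI) = 5.667/EI.
Compatibility: M_B·(L₁+L₂)/(3EI) = θ_0, giving M_B = 133.8 kN·m (hogging).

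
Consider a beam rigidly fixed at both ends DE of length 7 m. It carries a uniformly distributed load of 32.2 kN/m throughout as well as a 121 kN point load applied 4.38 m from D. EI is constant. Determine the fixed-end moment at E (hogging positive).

Release both end moments; the primary structure is a simply-supported span DE with redundants M_D and M_E.
Simple-span end rotations at D and E under the given loads:
  at D: UDL 32.2: wL³/(24EI) = 460.2/EI
  at E: UDL 32.2: wL³/(24EI) = 460.2/EI
  at D: point load 121 at a = 4.38: Pab(L + b)/(6LEI) = 318/EI
  at E: point load 121 at a = 4.38: Pab(L + a)/(6LEI) = 376.2/EI
  θ_D0 = 778.2/EI,  θ_E0 = 836.4/EI
Flexibility coefficients: a unit moment at one end gives L/(3EI) there and L/(6EI) at the far end, so f₁₁ = f₂₂ = 2.333/EI and f₁₂ = f₂₁ = 1.167/EI.
Compatibility — zero rotation at each built-in end:
  2.333 M_D + 1.167 M_E = 778.2
  1.167 M_D + 2.333 M_E = 836.4
Solving the pair gives M_D = 205.7 kN·m and M_E = 255.6 kN·m (hogging).

M_E = 255.6 kN·m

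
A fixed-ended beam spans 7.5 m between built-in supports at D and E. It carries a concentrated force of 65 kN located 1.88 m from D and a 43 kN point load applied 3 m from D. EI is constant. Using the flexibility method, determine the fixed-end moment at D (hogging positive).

M_D = 115.1 kN·m

Release both end moments; the primary structure is a simply-supported span DE with redundants M_D and M_E.
Simple-span end rotations at D and E under the given loads:
  at D: point load 65 at a = 1.88: Pab(L + b)/(6LEI) = 200.2/EI
  at E: point load 65 at a = 1.88: Pab(L + a)/(6LEI) = 143.2/EI
  at D: point load 43 at a = 3: Pab(L + b)/(6LEI) = 154.8/EI
  at E: point load 43 at a = 3: Pab(L + a)/(6LEI) = 135.4/EI
  θ_D0 = 355/EI,  θ_E0 = 278.6/EI
Flexibility coefficients: a unit moment at one end gives L/(3EI) there and L/(6EI) at the far end, so f₁₁ = f₂₂ = 2.5/EI and f₁₂ = f₂₁ = 1.25/EI.
Compatibility — zero rotation at each built-in end:
  2.5 M_D + 1.25 M_E = 355
  1.25 M_D + 2.5 M_E = 278.6
Solving the pair gives M_D = 115.1 kN·m and M_E = 53.91 kN·m (hogging).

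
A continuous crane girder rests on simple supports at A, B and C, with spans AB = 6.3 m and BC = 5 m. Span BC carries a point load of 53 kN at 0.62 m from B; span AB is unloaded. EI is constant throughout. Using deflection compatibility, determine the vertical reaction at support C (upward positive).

R_C = 4.183 kN

Release continuity at B by inserting a hinge; the redundant is the internal moment M_B. The primary structure is two simply-supported spans AB and BC.
End slopes at the hinge B, treating each span as simply supported:
  span BC: point load 53 at a = 0.62: Pab(L + b)/(6LEI) = 45/EI
  relative rotation θ_0 = (0 + 45)/EI = 45/EI
A unit hogging moment at B produces rotation L₁/(3EI) + L₂/(3EI) = 3.767/EI.
Slope continuity at B: θ_0 = M_B·3.767/EI, so M_B = 45/3.767 = 11.95 kN·m (hogging).
Span BC, ΣM about C: R_B^{BC}·5 = 232.1 + 11.95, so R_B^{BC} = 48.82 kN and R_C = 53 − 48.82 = 4.183 kN.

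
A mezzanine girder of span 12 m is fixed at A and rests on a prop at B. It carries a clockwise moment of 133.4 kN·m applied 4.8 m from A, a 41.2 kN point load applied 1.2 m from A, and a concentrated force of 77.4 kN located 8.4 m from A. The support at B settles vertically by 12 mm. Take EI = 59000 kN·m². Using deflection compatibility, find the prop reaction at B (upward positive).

Release the roller at B. Primary structure: cantilever fixed at A.
Deflection at B on the released cantilever, summing each load's contribution:
  clockwise couple 133.4 at a = 4.8: M₀a(2L − a)/(2EI) = 6147/EI
  point load 41.2 at a = 1.2: Pa²(3L − a)/(6EI) = 344.1/EI
  point load 77.4 at a = 8.4: Pa²(3L − a)/(6EI) = 25122/EI
  δ_0 = 31613/EI
Flexibility coefficient — unit upward force at B: δ_{BB} = L³/(3EI) = 576/EI.
With EI = 59000 kN·m²: δ_0 = 0.53582 m and δ_{BB} = 0.009763 m/kN.
Compatibility — the beam at B must follow the support down by 0.012 m: δ_0 − R_B·δ_{BB} = 0.012, so R_B = (0.53582 − 0.012)/0.009763 = 53.66 kN.

R_B = 53.66 kN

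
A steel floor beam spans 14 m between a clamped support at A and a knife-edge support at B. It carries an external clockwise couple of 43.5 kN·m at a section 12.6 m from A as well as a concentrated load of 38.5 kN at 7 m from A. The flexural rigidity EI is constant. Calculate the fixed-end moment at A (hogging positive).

Remove the prop at B; the released (primary) structure is a cantilever built in at A.
Primary-structure tip deflection at B by superposition:
  clockwise couple 43.5 at a = 12.6: M₀a(2L − a)/(2EI) = 4220/EI
  point load 38.5 at a = 7: Pa²(3L − a)/(6EI) = 11005/EI
  δ_0 = 15225/EI
Tip deflection under a unit load at B: L³/(3EI) = 914.7/EI.
The prop prevents deflection at B: R_B = δ_0/δ_{BB} = 15225/914.7 = 16.65 kN.
Moment equilibrium about A: M_A = Σ(load moments about A) − R_B·L = 313 − 16.65×14 = 79.97 kN·m.

M_A = 79.97 kN·m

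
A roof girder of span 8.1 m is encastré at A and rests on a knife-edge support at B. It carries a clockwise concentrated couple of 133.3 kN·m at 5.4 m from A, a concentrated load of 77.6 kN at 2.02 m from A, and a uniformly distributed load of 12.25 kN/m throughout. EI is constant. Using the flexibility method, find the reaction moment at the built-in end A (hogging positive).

Choose R_B as the redundant. The primary structure is the cantilever fixed at A.
Primary-structure tip deflection at B by superposition:
  clockwise couple 133.3 at a = 5.4: M₀a(2L − a)/(2EI) = 3887/EI
  point load 77.6 at a = 2.02: Pa²(3L − a)/(6EI) = 1176/EI
  UDL 12.25: wL⁴/(8EI) = 6592/EI
  δ_0 = 11654/EI
Flexibility coefficient — unit upward force at B: δ_{BB} = L³/(3EI) = 177.1/EI.
The prop prevents deflection at B: R_B = δ_0/δ_{BB} = 11654/177.1 = 65.79 kN.
Moment equilibrium about A: M_A = Σ(load moments about A) − R_B·L = 691.9 − 65.79×8.1 = 159 kN·m.

M_A = 159 kN·m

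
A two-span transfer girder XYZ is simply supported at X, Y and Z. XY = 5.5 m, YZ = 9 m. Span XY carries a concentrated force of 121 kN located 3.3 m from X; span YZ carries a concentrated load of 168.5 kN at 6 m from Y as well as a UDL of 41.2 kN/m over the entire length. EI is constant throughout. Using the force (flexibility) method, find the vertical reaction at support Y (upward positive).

Insert a hinge at Y; M_Y is the redundant, and each span becomes simply supported.
Rotations at Y on the released spans (each span's end-slope, ×1/EI):
  span XY: point load 121 at a = 3.3: Pab(L + a)/(6LEI) = 234.3/EI
  span YZ: point load 168.5 at a = 6: Pab(L + b)/(6LEI) = 674/EI
  span YZ: UDL 41.2: wL³/(24EI) = 1251/EI
  relative rotation θ_0 = (234.3 + 1925)/EI = 2160/EI
A unit hogging moment at Y produces rotation L₁/(3EI) + L₂/(3EI) = 4.833/EI.
Compatibility: M_Y·(L₁+L₂)/(3EI) = θ_0, giving M_Y = 446.8 kN·m (hogging).
Span XY, ΣM about X with M_Y applied at Y: R_Y^{XY}·5.5 = 399.3 + 446.8, so R_Y^{XY} = 153.8 kN and R_X = 121 − 153.8 = -32.84 kN.
Span YZ, ΣM about Z: R_Y^{YZ}·9 = 2174 + 446.8, so R_Y^{YZ} = 291.2 kN and R_Z = 539.3 − 291.2 = 248.1 kN.
R_Y = 153.8 + 291.2 = 445.1 kN.

R_Y = 445.1 kN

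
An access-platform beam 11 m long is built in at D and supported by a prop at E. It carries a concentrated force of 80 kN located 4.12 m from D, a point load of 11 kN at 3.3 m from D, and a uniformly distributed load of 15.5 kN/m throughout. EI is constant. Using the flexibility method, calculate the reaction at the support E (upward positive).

R_E = 80.01 kN

Remove the prop at E; the released (primary) structure is a cantilever built in at D.
Primary-structure tip deflection at E by superposition:
  point load 80 at a = 4.12: Pa²(3L − a)/(6EI) = 6536/EI
  point load 11 at a = 3.3: Pa²(3L − a)/(6EI) = 593/EI
  UDL 15.5: wL⁴/(8EI) = 28367/EI
  δ_0 = 35496/EI
Flexibility coefficient — unit upward force at E: δ_{EE} = L³/(3EI) = 443.7/EI.
Compatibility at E: δ_0 − R_E·δ_{EE} = 0, so R_E = 35496/443.7 = 80.01 kN.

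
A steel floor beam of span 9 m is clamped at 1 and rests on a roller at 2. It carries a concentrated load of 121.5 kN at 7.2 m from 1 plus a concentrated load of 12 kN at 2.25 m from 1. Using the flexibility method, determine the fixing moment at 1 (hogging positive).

Release the roller at 2. Primary structure: cantilever fixed at 1.
Downward deflection at the released point 2 due to the loads:
  point load 121.5 at a = 7.2: Pa²(3L − a)/(6EI) = 20785/EI
  point load 12 at a = 2.25: Pa²(3L − a)/(6EI) = 250.6/EI
  δ_0 = 21036/EI
Tip deflection under a unit load at 2: L³/(3EI) = 243/EI.
Compatibility at 2: δ_0 − R_2·δ_{22} = 0, so R_2 = 21036/243 = 86.57 kN.
Moment equilibrium about 1: M_1 = Σ(load moments about 1) − R_2·L = 901.8 − 86.57×9 = 122.7 kN·m.

M_1 = 122.7 kN·m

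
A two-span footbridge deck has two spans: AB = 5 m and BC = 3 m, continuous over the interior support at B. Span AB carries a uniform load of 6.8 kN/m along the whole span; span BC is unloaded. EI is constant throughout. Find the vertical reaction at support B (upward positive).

R_B = 24.08 kN

Insert a hinge at B; M_B is the redundant, and each span becomes simply supported.
Rotations at B on the released spans (each span's end-slope, ×1/EI):
  span AB: UDL 6.8: wL³/(24EI) = 35.42/EI
  relative rotation θ_0 = (35.42 + 0)/EI = 35.42/EI
A unit hogging moment at B produces rotation L₁/(3EI) + L₂/(3EI) = 2.667/EI.
Compatibility: M_B·(L₁+L₂)/(3EI) = θ_0, giving M_B = 13.28 kN·m (hogging).
Span AB, ΣM about A with M_B applied at B: R_B^{AB}·5 = 85 + 13.28, so R_B^{AB} = 19.66 kN and R_A = 34 − 19.66 = 14.34 kN.
Span BC, ΣM about C: R_B^{BC}·3 = 0 + 13.28, so R_B^{BC} = 4.427 kN and R_C = 0 − 4.427 = -4.427 kN.
R_B = 19.66 + 4.427 = 24.08 kN.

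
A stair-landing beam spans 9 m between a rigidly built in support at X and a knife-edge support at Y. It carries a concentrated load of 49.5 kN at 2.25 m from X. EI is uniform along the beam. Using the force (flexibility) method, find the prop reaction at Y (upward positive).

Choose R_Y as the redundant. The primary structure is the cantilever fixed at X.
Deflection at Y on the released cantilever, summing each load's contribution:
  point load 49.5 at a = 2.25: Pa²(3L − a)/(6EI) = 1034/EI
Flexibility coefficient — unit upward force at Y: δ_{YY} = L³/(3EI) = 243/EI.
The prop prevents deflection at Y: R_Y = δ_0/δ_{YY} = 1034/243 = 4.254 kN.

R_Y = 4.254 kN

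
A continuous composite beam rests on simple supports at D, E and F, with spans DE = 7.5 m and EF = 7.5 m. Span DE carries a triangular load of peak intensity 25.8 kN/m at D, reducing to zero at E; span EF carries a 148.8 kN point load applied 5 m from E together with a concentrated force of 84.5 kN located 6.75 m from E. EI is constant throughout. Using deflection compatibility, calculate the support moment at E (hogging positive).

Release continuity at E by inserting a hinge; the redundant is the internal moment M_E. The primary structure is two simply-supported spans DE and EF.
Discontinuity in slope at E on the released structure — sum the simple-span end rotations:
  span DE: triangular load, peak 25.8: 7w₀L³/(360EI) = 211.6/EI
  span EF: point load 148.8 at a = 5: Pab(L + b)/(6LEI) = 413.3/EI
  span EF: point load 84.5 at a = 6.75: Pab(L + b)/(6LEI) = 78.43/EI
  relative rotation θ_0 = (211.6 + 491.8)/EI = 703.4/EI
A unit hogging moment at E produces rotation L₁/(3EI) + L₂/(3EI) = 5/EI.
Compatibility: M_E·(L₁+L₂)/(3EI) = θ_0, giving M_E = 140.7 kN·m (hogging).

M_E = 140.7 kN·m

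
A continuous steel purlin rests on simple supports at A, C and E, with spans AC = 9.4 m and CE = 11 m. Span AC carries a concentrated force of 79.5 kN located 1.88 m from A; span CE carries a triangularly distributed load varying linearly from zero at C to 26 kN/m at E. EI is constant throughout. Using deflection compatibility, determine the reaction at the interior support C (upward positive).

R_C = 89.61 kN

Insert a hinge at C; M_C is the redundant, and each span becomes simply supported.
End slopes at the hinge C, treating each span as simply supported:
  span AC: point load 79.5 at a = 1.88: Pab(L + a)/(6LEI) = 224.8/EI
  span CE: triangular load, peak 26: 7w₀L³/(360EI) = 672.9/EI
  relative rotation θ_0 = (224.8 + 672.9)/EI = 897.7/EI
A unit hogging moment at C produces rotation L₁/(3EI) + L₂/(3EI) = 6.8/EI.
Slope continuity at C: θ_0 = M_C·6.8/EI, so M_C = 897.7/6.8 = 132 kN·m (hogging).
Span AC, ΣM about A with M_C applied at C: R_C^{AC}·9.4 = 149.5 + 132, so R_C^{AC} = 29.94 kN and R_A = 79.5 − 29.94 = 49.56 kN.
Span CE, ΣM about E: R_C^{CE}·11 = 524.3 + 132, so R_C^{CE} = 59.67 kN and R_E = 143 − 59.67 = 83.33 kN.
R_C = 29.94 + 59.67 = 89.61 kN.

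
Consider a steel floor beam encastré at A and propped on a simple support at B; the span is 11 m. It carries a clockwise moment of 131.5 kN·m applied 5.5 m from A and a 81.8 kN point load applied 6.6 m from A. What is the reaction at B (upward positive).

R_B = 48.79 kN

Choose R_B as the redundant. The primary structure is the cantilever fixed at A.
Primary-structure tip deflection at B by superposition:
  clockwise couple 131.5 at a = 5.5: M₀a(2L − a)/(2EI) = 5967/EI
  point load 81.8 at a = 6.6: Pa²(3L − a)/(6EI) = 15678/EI
  δ_0 = 21645/EI
Flexibility coefficient — unit upward force at B: δ_{BB} = L³/(3EI) = 443.7/EI.
The prop prevents deflection at B: R_B = δ_0/δ_{BB} = 21645/443.7 = 48.79 kN.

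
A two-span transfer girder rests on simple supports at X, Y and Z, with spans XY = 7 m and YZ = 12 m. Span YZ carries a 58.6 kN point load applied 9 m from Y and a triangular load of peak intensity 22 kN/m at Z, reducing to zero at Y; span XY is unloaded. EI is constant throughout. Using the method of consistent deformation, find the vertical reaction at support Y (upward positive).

R_Y = 96.82 kN

Insert a hinge at Y; M_Y is the redundant, and each span becomes simply supported.
Rotations at Y on the released spans (each span's end-slope, ×1/EI):
  span YZ: point load 58.6 at a = 9: Pab(L + b)/(6LEI) = 329.6/EI
  span YZ: triangular load, peak 22: 7w₀L³/(360EI) = 739.2/EI
  relative rotation θ_0 = (0 + 1069)/EI = 1069/EI
A unit hogging moment at Y produces rotation L₁/(3EI) + L₂/(3EI) = 6.333/EI.
Slope continuity at Y: θ_0 = M_Y·6.333/EI, so M_Y = 1069/6.333 = 168.8 kN·m (hogging).
Span XY, ΣM about X with M_Y applied at Y: R_Y^{XY}·7 = 0 + 168.8, so R_Y^{XY} = 24.11 kN and R_X = 0 − 24.11 = -24.11 kN.
Span YZ, ΣM about Z: R_Y^{YZ}·12 = 703.8 + 168.8, so R_Y^{YZ} = 72.71 kN and R_Z = 190.6 − 72.71 = 117.9 kN.
R_Y = 24.11 + 72.71 = 96.82 kN.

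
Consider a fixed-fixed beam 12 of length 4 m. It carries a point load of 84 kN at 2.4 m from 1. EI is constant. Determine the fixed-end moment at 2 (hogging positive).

Take the two fixed-end moments M_1, M_2 as redundants; the released structure is the simple span 12.
Simple-span end rotations at 1 and 2 under the given loads:
  at 1: point load 84 at a = 2.4: Pab(L + b)/(6LEI) = 75.26/EI
  at 2: point load 84 at a = 2.4: Pab(L + a)/(6LEI) = 86.02/EI
  θ_10 = 75.26/EI,  θ_20 = 86.02/EI
Flexibility coefficients: a unit moment at one end gives L/(3EI) there and L/(6EI) at the far end, so f₁₁ = f₂₂ = 1.333/EI and f₁₂ = f₂₁ = 0.6667/EI.
Compatibility — zero rotation at each built-in end:
  1.333 M_1 + 0.6667 M_2 = 75.26
  0.6667 M_1 + 1.333 M_2 = 86.02
Solving the pair gives M_1 = 32.26 kN·m and M_2 = 48.38 kN·m (hogging).

M_2 = 48.38 kN·m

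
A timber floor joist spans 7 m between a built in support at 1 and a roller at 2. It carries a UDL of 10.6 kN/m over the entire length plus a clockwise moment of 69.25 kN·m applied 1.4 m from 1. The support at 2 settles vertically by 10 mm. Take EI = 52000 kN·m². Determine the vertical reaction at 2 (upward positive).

Remove the prop at 2; the released (primary) structure is a cantilever built in at 1.
Primary-structure tip deflection at 2 by superposition:
  UDL 10.6: wL⁴/(8EI) = 3181/EI
  clockwise couple 69.25 at a = 1.4: M₀a(2L − a)/(2EI) = 610.8/EI
  δ_0 = 3792/EI
Tip deflection under a unit load at 2: L³/(3EI) = 114.3/EI.
With EI = 52000 kN·m²: δ_0 = 0.072925 m and δ_{22} = 0.002199 m/kN.
Compatibility — the beam at 2 must follow the support down by 0.01 m: δ_0 − R_2·δ_{22} = 0.01, so R_2 = (0.072925 − 0.01)/0.002199 = 28.62 kN.

R_2 = 28.62 kN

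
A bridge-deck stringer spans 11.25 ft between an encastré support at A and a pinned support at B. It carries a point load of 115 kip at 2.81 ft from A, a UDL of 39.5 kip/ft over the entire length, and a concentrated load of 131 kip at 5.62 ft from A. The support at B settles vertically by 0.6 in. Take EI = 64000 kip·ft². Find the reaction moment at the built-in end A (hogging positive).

M_A = 1189 kip·ft

Release the roller at B. Primary structure: cantilever fixed at A.
Primary-structure tip deflection at B by superposition:
  point load 115 at a = 2.81: Pa²(3L − a)/(6EI) = 4683/EI
  UDL 39.5: wL⁴/(8EI) = 79089/EI
  point load 131 at a = 5.62: Pa²(3L − a)/(6EI) = 19398/EI
  δ_0 = 103170/EI
Tip deflection under a unit load at B: L³/(3EI) = 474.6/EI.
With EI = 64000 kip·ft²: δ_0 = 1.612 ft and δ_{BB} = 0.007416 ft/kip.
Compatibility — the beam at B must follow the support down by 0.05 ft: δ_0 − R_B·δ_{BB} = 0.05, so R_B = (1.612 − 0.05)/0.007416 = 210.6 kip.
Moment equilibrium about A: M_A = Σ(load moments about A) − R_B·L = 3559 − 210.6×11.25 = 1189 kip·ft.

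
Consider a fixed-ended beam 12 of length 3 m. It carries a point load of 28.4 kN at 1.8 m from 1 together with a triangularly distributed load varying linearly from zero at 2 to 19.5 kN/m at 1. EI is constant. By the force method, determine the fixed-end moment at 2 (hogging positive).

Release both end moments; the primary structure is a simply-supported span 12 with redundants M_1 and M_2.
On the primary (simply-supported) span, the end slopes from the loading are:
  at 1: point load 28.4 at a = 1.8: Pab(L + b)/(6LEI) = 14.31/EI
  at 2: point load 28.4 at a = 1.8: Pab(L + a)/(6LEI) = 16.36/EI
  at 1: triangular load, peak 19.5: w₀L³/(45EI) = 11.7/EI
  at 2: triangular load, peak 19.5: 7w₀L³/(360EI) = 10.24/EI
  θ_10 = 26.01/EI,  θ_20 = 26.6/EI
Flexibility coefficients: a unit moment at one end gives L/(3EI) there and L/(6EI) at the far end, so f₁₁ = f₂₂ = 1/EI and f₁₂ = f₂₁ = 0.5/EI.
Compatibility — zero rotation at each built-in end:
  1 M_1 + 0.5 M_2 = 26.01
  0.5 M_1 + 1 M_2 = 26.6
Solving the pair gives M_1 = 16.95 kN·m and M_2 = 18.12 kN·m (hogging).

M_2 = 18.12 kN·m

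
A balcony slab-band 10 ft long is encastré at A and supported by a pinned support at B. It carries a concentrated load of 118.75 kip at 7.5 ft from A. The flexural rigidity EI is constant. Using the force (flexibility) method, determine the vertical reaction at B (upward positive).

R_B = 75.15 kip

Release the roller at B. Primary structure: cantilever fixed at A.
Primary-structure tip deflection at B by superposition:
  point load 118.75 at a = 7.5: Pa²(3L − a)/(6EI) = 25049/EI
Tip deflection under a unit load at B: L³/(3EI) = 333.3/EI.
Compatibility at B: δ_0 − R_B·δ_{BB} = 0, so R_B = 25049/333.3 = 75.15 kip.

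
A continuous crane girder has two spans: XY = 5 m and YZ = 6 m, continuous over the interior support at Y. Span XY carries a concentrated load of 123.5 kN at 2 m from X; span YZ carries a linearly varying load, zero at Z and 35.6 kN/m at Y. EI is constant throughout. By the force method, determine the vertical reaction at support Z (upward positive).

Insert a hinge at Y; M_Y is the redundant, and each span becomes simply supported.
End slopes at the hinge Y, treating each span as simply supported:
  span XY: point load 123.5 at a = 2: Pab(L + a)/(6LEI) = 172.9/EI
  span YZ: triangular load, peak 35.6: w₀L³/(45EI) = 170.9/EI
  relative rotation θ_0 = (172.9 + 170.9)/EI = 343.8/EI
A unit hogging moment at Y produces rotation L₁/(3EI) + L₂/(3EI) = 3.667/EI.
Compatibility: M_Y·(L₁+L₂)/(3EI) = θ_0, giving M_Y = 93.76 kN·m (hogging).
Span YZ, ΣM about Z: R_Y^{YZ}·6 = 427.2 + 93.76, so R_Y^{YZ} = 86.83 kN and R_Z = 106.8 − 86.83 = 19.97 kN.

R_Z = 19.97 kN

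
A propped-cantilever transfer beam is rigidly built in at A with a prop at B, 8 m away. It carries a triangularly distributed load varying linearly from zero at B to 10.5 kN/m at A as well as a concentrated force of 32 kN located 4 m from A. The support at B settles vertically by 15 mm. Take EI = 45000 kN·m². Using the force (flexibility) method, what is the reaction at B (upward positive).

R_B = 14.44 kN

Remove the prop at B; the released (primary) structure is a cantilever built in at A.
Downward deflection at the released point B due to the loads:
  triangular load, peak 10.5 at the fixed end: w₀L⁴/(30EI) = 1434/EI
  point load 32 at a = 4: Pa²(3L − a)/(6EI) = 1707/EI
  δ_0 = 3140/EI
Tip deflection under a unit load at B: L³/(3EI) = 170.7/EI.
With EI = 45000 kN·m²: δ_0 = 0.069784 m and δ_{BB} = 0.003793 m/kN.
Compatibility — the beam at B must follow the support down by 0.015 m: δ_0 − R_B·δ_{BB} = 0.015, so R_B = (0.069784 − 0.015)/0.003793 = 14.44 kN.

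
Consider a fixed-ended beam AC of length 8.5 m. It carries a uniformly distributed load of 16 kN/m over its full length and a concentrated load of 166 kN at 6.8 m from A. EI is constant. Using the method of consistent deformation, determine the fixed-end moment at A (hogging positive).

M_A = 141.5 kN·m

Release both end moments; the primary structure is a simply-supported span AC with redundants M_A and M_C.
End rotations of the released simple span under the applied load (×1/EI):
  at A: UDL 16: wL³/(24EI) = 409.4/EI
  at C: UDL 16: wL³/(24EI) = 409.4/EI
  at A: point load 166 at a = 6.8: Pab(L + b)/(6LEI) = 383.8/EI
  at C: point load 166 at a = 6.8: Pab(L + a)/(6LEI) = 575.7/EI
  θ_A0 = 793.2/EI,  θ_C0 = 985.1/EI
Flexibility coefficients: a unit moment at one end gives L/(3EI) there and L/(6EI) at the far end, so f₁₁ = f₂₂ = 2.833/EI and f₁₂ = f₂₁ = 1.417/EI.
Compatibility — zero rotation at each built-in end:
  2.833 M_A + 1.417 M_C = 793.2
  1.417 M_A + 2.833 M_C = 985.1
Solving the pair gives M_A = 141.5 kN·m and M_C = 276.9 kN·m (hogging).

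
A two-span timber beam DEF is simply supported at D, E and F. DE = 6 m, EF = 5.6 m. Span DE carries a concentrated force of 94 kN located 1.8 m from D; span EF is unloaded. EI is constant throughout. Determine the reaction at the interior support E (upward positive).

R_E = 41.95 kN

Take M_E as the redundant. Released structure: two simple spans DE and EF with a hinge at E.
Discontinuity in slope at E on the released structure — sum the simple-span end rotations:
  span DE: point load 94 at a = 1.8: Pab(L + a)/(6LEI) = 154/EI
  relative rotation θ_0 = (154 + 0)/EI = 154/EI
A unit hogging moment at E produces rotation L₁/(3EI) + L₂/(3EI) = 3.867/EI.
Slope continuity at E: θ_0 = M_E·3.867/EI, so M_E = 154/3.867 = 39.82 kN·m (hogging).
Span DE, ΣM about D with M_E applied at E: R_E^{DE}·6 = 169.2 + 39.82, so R_E^{DE} = 34.84 kN and R_D = 94 − 34.84 = 59.16 kN.
Span EF, ΣM about F: R_E^{EF}·5.6 = 0 + 39.82, so R_E^{EF} = 7.111 kN and R_F = 0 − 7.111 = -7.111 kN.
R_E = 34.84 + 7.111 = 41.95 kN.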